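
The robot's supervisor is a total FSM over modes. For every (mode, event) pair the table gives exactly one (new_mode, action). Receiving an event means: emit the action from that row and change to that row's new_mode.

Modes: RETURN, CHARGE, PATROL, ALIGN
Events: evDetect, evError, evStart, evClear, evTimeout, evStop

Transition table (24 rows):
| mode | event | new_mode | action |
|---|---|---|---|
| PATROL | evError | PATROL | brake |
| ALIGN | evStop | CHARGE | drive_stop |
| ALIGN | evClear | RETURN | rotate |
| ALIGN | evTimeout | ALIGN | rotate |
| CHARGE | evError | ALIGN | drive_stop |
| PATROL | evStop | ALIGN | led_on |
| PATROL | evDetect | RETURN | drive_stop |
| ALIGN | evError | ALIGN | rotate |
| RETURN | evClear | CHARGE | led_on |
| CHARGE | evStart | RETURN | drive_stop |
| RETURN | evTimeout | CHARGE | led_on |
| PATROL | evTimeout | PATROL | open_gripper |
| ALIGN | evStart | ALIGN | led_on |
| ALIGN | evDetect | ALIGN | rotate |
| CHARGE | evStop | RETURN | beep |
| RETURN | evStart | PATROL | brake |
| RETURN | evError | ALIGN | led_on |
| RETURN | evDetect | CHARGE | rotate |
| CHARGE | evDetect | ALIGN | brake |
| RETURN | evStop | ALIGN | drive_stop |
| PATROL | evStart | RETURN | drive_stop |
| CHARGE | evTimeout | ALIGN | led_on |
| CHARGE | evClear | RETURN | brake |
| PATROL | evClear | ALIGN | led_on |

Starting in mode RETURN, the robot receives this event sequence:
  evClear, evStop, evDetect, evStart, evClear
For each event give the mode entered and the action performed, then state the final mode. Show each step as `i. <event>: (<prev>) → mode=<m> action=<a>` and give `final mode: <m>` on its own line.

1. evClear: (RETURN) → mode=CHARGE action=led_on
2. evStop: (CHARGE) → mode=RETURN action=beep
3. evDetect: (RETURN) → mode=CHARGE action=rotate
4. evStart: (CHARGE) → mode=RETURN action=drive_stop
5. evClear: (RETURN) → mode=CHARGE action=led_on

final mode: CHARGE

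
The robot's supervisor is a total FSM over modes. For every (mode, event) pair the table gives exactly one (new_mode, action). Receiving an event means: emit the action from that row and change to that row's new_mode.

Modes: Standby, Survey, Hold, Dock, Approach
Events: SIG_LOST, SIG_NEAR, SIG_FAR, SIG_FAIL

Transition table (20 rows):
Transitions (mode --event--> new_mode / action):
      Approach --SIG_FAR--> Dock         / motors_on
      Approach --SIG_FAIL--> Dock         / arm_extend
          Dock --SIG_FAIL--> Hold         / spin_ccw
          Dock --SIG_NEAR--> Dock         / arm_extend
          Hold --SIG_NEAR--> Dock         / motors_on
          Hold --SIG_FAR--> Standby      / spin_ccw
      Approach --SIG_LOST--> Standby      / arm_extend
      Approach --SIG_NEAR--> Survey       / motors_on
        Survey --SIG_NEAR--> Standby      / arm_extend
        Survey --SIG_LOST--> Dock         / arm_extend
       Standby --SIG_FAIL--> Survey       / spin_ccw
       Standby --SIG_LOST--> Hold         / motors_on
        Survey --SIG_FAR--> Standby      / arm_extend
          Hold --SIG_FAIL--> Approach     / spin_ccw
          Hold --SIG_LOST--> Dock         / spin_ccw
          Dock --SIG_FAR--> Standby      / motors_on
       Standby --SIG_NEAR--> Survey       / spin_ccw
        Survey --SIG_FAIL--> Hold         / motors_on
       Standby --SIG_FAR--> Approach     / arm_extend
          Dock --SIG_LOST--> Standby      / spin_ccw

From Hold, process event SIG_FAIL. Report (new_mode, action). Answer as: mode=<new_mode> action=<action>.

current mode = Hold; filter table to that mode:
  (Hold, SIG_NEAR) → (Dock, motors_on)
  (Hold, SIG_FAR) → (Standby, spin_ccw)
  (Hold, SIG_FAIL) → (Approach, spin_ccw)  ← event matches
  (Hold, SIG_LOST) → (Dock, spin_ccw)
event = SIG_FAIL selects (Approach, spin_ccw)

mode=Approach action=spin_ccw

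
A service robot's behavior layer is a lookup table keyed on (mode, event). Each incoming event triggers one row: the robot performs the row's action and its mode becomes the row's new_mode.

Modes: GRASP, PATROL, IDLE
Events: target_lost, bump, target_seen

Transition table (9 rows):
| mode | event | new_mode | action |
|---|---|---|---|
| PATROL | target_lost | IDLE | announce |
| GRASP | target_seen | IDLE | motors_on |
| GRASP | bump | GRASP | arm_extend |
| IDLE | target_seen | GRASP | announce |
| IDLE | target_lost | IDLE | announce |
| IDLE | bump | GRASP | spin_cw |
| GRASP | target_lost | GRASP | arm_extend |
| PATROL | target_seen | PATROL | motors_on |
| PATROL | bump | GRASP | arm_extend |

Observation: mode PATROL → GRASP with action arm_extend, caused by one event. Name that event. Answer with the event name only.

bump

try target_lost: (PATROL, target_lost) → (IDLE, announce)
try bump: (PATROL, bump) → (GRASP, arm_extend)  ← matches
try target_seen: (PATROL, target_seen) → (PATROL, motors_on)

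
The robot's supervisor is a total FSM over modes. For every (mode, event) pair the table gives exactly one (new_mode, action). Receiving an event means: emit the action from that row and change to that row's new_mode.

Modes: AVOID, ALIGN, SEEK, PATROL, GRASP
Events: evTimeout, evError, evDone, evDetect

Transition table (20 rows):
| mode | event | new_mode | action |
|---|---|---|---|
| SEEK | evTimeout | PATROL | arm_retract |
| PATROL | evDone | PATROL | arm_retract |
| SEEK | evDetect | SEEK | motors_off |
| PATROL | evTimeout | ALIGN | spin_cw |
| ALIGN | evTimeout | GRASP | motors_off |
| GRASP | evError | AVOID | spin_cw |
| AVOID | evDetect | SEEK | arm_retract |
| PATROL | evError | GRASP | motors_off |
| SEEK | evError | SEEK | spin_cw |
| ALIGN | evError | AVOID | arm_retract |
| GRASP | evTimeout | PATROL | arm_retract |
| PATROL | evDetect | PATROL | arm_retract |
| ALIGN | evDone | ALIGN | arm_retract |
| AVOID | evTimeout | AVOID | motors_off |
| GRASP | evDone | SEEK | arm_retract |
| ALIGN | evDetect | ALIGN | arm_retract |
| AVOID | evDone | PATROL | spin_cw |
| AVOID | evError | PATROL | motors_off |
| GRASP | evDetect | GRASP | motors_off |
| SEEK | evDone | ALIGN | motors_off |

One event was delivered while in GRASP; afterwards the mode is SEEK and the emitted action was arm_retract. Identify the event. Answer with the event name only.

evDone

try evTimeout: (GRASP, evTimeout) → (PATROL, arm_retract)
try evError: (GRASP, evError) → (AVOID, spin_cw)
try evDone: (GRASP, evDone) → (SEEK, arm_retract)  ← matches
try evDetect: (GRASP, evDetect) → (GRASP, motors_off)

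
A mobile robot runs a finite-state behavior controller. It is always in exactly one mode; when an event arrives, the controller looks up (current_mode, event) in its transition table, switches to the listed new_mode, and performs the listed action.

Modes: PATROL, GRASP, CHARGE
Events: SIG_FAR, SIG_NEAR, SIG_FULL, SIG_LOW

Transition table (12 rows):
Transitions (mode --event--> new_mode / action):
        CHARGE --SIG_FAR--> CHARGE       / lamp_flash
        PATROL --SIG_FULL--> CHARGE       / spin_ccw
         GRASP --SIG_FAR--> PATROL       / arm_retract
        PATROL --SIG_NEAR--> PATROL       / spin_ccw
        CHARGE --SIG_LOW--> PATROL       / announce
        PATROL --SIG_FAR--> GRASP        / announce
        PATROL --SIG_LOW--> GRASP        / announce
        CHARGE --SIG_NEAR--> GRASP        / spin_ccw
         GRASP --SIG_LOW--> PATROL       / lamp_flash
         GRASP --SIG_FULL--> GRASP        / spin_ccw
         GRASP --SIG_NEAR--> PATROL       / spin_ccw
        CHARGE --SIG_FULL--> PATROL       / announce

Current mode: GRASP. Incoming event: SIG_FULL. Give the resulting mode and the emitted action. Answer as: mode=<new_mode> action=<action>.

mode=GRASP action=spin_ccw

current mode = GRASP; filter table to that mode:
  (GRASP, SIG_FAR) → (PATROL, arm_retract)
  (GRASP, SIG_LOW) → (PATROL, lamp_flash)
  (GRASP, SIG_FULL) → (GRASP, spin_ccw)  ← event matches
  (GRASP, SIG_NEAR) → (PATROL, spin_ccw)
event = SIG_FULL selects (GRASP, spin_ccw)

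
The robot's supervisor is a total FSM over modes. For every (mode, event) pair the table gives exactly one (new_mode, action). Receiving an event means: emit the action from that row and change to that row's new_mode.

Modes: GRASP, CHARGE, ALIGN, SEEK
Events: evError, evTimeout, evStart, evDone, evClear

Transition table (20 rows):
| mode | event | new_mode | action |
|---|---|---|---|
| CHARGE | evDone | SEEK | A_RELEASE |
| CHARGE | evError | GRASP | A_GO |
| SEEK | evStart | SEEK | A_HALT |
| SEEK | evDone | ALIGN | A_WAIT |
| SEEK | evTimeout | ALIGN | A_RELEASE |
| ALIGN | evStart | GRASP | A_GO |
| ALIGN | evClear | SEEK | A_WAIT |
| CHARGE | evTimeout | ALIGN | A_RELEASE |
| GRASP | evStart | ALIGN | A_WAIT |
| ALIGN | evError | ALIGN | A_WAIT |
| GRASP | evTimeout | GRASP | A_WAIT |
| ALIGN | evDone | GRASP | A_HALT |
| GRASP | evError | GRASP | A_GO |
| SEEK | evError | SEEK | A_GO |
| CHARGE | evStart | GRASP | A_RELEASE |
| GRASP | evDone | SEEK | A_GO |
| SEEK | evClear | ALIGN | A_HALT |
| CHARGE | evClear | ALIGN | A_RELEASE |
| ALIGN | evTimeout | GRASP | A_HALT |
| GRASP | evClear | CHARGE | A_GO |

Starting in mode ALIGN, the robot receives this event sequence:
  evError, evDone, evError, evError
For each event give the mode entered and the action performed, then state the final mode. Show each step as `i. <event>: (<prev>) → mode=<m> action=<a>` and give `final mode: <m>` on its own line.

1. evError: (ALIGN) → mode=ALIGN action=A_WAIT
2. evDone: (ALIGN) → mode=GRASP action=A_HALT
3. evError: (GRASP) → mode=GRASP action=A_GO
4. evError: (GRASP) → mode=GRASP action=A_GO

final mode: GRASP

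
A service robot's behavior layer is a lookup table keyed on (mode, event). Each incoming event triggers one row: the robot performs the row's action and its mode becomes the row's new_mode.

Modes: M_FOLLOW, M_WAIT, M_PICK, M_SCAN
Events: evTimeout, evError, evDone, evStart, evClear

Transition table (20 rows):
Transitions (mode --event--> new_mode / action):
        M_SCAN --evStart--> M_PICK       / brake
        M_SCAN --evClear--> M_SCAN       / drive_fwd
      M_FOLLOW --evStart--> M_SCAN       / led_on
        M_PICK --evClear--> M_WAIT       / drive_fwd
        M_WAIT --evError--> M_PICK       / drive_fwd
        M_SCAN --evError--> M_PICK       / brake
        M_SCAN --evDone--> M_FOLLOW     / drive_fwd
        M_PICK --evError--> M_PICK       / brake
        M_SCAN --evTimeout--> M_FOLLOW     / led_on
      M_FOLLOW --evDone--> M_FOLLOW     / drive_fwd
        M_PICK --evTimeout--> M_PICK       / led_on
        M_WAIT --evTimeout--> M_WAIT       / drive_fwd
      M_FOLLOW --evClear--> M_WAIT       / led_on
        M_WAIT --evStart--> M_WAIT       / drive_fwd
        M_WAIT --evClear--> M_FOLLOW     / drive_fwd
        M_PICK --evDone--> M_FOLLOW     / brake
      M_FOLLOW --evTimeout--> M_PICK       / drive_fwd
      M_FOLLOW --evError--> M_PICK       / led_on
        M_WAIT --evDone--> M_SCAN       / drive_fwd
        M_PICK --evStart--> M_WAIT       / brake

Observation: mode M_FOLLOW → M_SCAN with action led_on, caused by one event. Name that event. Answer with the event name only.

evStart

try evTimeout: (M_FOLLOW, evTimeout) → (M_PICK, drive_fwd)
try evError: (M_FOLLOW, evError) → (M_PICK, led_on)
try evDone: (M_FOLLOW, evDone) → (M_FOLLOW, drive_fwd)
try evStart: (M_FOLLOW, evStart) → (M_SCAN, led_on)  ← matches
try evClear: (M_FOLLOW, evClear) → (M_WAIT, led_on)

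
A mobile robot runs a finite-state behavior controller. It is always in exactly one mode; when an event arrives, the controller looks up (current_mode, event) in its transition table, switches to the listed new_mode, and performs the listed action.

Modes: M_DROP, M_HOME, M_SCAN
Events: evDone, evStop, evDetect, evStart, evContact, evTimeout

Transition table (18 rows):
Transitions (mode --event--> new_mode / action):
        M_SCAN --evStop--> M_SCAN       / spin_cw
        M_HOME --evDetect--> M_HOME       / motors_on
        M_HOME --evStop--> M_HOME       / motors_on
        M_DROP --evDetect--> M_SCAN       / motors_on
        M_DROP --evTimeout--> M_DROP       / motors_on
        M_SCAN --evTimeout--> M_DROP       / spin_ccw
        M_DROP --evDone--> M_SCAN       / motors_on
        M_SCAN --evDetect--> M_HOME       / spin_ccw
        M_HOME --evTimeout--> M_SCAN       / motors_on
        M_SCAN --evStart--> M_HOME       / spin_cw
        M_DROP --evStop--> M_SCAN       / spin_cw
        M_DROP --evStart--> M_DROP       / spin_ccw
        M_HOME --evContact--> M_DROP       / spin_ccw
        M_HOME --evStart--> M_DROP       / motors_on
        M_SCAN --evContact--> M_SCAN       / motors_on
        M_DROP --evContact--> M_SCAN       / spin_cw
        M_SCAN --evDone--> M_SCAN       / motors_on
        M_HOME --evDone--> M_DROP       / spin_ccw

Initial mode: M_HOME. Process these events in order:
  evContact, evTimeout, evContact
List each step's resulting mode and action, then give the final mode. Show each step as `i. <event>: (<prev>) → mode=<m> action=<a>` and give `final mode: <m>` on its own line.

1. evContact: (M_HOME) → mode=M_DROP action=spin_ccw
2. evTimeout: (M_DROP) → mode=M_DROP action=motors_on
3. evContact: (M_DROP) → mode=M_SCAN action=spin_cw

final mode: M_SCAN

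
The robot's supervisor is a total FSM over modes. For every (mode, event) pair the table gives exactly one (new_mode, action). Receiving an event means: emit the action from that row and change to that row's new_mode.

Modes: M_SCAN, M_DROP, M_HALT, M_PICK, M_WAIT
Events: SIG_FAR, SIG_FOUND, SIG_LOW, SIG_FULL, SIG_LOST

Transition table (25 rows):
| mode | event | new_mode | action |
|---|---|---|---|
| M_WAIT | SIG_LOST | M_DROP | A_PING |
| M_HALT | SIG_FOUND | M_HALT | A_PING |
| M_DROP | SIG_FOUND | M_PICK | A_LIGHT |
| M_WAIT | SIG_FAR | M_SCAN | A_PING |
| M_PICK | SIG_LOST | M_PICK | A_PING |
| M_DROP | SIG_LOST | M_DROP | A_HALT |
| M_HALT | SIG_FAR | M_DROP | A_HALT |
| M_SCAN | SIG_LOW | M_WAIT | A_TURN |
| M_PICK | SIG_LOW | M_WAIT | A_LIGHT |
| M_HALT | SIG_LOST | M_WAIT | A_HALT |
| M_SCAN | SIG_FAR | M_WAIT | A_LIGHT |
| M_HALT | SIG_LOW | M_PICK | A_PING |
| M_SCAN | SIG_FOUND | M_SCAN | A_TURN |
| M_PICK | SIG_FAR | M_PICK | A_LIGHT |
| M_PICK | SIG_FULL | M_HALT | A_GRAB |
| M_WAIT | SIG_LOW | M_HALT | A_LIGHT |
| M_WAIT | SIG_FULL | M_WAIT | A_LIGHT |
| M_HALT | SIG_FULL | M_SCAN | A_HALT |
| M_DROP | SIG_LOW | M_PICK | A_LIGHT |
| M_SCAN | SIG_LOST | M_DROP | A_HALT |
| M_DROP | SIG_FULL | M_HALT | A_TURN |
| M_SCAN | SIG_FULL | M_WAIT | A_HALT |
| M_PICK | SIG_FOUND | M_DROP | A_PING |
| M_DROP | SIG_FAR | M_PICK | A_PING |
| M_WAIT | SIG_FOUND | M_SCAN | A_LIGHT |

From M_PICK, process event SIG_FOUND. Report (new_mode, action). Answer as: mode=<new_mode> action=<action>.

mode=M_DROP action=A_PING

current mode = M_PICK; filter table to that mode:
  (M_PICK, SIG_LOST) → (M_PICK, A_PING)
  (M_PICK, SIG_LOW) → (M_WAIT, A_LIGHT)
  (M_PICK, SIG_FAR) → (M_PICK, A_LIGHT)
  (M_PICK, SIG_FULL) → (M_HALT, A_GRAB)
  (M_PICK, SIG_FOUND) → (M_DROP, A_PING)  ← event matches
event = SIG_FOUND selects (M_DROP, A_PING)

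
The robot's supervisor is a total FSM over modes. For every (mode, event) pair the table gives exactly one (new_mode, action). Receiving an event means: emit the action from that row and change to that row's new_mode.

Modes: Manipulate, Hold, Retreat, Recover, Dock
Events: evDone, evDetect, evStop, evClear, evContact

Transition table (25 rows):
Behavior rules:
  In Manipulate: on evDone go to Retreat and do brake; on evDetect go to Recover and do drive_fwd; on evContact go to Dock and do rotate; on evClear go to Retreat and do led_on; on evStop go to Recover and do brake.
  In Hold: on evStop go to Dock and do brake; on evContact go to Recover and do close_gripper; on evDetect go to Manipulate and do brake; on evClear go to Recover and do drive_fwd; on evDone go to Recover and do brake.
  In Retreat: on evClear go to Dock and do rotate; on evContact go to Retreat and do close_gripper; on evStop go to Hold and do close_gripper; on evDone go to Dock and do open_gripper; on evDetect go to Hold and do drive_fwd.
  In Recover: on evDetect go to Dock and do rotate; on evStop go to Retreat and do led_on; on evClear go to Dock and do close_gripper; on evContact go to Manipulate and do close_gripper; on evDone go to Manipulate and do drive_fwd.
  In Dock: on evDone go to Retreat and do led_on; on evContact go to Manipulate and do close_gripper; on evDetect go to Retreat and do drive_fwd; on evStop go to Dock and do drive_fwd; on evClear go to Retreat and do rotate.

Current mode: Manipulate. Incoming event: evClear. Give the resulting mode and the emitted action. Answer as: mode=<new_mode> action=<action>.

mode=Retreat action=led_on

current mode = Manipulate; filter table to that mode:
  (Manipulate, evDone) → (Retreat, brake)
  (Manipulate, evDetect) → (Recover, drive_fwd)
  (Manipulate, evContact) → (Dock, rotate)
  (Manipulate, evClear) → (Retreat, led_on)  ← event matches
  (Manipulate, evStop) → (Recover, brake)
event = evClear selects (Retreat, led_on)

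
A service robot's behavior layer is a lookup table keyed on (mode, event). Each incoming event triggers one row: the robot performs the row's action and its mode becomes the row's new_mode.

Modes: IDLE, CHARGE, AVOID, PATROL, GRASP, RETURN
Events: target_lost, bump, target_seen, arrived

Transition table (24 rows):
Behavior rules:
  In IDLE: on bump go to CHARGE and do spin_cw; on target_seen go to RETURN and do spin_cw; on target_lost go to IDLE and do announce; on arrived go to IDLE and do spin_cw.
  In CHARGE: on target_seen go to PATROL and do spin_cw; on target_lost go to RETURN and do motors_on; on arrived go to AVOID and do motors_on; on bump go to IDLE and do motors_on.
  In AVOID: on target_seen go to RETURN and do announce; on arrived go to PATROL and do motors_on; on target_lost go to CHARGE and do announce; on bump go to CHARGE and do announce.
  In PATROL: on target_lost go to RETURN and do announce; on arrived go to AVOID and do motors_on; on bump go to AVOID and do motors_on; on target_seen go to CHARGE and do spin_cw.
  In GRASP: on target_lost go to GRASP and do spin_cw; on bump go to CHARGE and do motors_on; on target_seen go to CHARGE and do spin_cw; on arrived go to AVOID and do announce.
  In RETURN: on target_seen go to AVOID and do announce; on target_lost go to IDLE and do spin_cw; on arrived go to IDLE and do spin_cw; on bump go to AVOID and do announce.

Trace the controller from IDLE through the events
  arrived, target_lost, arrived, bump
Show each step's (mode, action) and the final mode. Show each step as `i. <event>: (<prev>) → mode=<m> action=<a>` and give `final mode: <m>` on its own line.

final mode: CHARGE

1. arrived: (IDLE) → mode=IDLE action=spin_cw
2. target_lost: (IDLE) → mode=IDLE action=announce
3. arrived: (IDLE) → mode=IDLE action=spin_cw
4. bump: (IDLE) → mode=CHARGE action=spin_cw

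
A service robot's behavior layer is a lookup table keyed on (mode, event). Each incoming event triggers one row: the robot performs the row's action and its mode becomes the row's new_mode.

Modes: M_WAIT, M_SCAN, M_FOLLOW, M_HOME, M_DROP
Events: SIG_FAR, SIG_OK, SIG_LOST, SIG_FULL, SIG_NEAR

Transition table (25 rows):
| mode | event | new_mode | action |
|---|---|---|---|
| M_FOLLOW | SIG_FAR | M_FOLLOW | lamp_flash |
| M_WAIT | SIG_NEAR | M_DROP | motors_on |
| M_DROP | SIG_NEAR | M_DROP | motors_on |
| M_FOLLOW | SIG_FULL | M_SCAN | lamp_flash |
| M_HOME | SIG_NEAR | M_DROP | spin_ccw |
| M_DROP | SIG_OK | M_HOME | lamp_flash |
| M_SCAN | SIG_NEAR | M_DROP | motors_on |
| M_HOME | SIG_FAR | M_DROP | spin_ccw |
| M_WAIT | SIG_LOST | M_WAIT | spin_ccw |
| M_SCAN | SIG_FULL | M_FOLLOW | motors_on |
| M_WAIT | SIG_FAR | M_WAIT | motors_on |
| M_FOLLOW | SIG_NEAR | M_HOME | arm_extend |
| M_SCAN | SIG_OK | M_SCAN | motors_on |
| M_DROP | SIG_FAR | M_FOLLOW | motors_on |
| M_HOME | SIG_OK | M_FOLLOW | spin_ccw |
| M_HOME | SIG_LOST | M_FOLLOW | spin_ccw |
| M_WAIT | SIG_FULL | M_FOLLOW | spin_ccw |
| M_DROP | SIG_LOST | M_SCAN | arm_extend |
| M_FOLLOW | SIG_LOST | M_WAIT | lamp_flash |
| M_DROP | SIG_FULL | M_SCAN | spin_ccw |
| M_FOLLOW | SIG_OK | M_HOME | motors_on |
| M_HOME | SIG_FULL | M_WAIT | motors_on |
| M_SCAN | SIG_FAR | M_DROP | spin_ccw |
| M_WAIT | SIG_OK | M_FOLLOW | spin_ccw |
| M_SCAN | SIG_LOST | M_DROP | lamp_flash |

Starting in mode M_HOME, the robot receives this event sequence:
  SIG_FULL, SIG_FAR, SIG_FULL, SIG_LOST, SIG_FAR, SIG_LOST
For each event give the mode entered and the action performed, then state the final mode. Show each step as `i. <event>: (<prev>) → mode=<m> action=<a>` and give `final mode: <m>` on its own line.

1. SIG_FULL: (M_HOME) → mode=M_WAIT action=motors_on
2. SIG_FAR: (M_WAIT) → mode=M_WAIT action=motors_on
3. SIG_FULL: (M_WAIT) → mode=M_FOLLOW action=spin_ccw
4. SIG_LOST: (M_FOLLOW) → mode=M_WAIT action=lamp_flash
5. SIG_FAR: (M_WAIT) → mode=M_WAIT action=motors_on
6. SIG_LOST: (M_WAIT) → mode=M_WAIT action=spin_ccw

final mode: M_WAIT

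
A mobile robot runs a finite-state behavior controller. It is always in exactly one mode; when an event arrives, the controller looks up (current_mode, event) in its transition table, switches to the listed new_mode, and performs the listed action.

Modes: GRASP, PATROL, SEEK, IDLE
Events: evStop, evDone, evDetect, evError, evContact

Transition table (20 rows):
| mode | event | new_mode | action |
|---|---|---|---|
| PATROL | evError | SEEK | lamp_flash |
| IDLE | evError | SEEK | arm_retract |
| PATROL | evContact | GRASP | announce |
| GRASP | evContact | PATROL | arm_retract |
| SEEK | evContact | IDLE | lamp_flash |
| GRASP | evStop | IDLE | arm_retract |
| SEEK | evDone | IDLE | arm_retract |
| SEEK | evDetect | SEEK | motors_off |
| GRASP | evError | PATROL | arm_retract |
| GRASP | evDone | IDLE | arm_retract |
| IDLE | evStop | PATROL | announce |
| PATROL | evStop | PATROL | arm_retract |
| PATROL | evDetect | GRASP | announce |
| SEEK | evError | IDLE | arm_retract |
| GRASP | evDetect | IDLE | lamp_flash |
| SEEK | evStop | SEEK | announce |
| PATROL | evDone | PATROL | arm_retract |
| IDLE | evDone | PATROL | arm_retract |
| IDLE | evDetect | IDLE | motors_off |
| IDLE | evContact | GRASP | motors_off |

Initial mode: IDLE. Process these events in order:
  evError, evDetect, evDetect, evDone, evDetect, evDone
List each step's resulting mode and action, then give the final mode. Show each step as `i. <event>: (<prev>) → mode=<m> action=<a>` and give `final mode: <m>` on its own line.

1. evError: (IDLE) → mode=SEEK action=arm_retract
2. evDetect: (SEEK) → mode=SEEK action=motors_off
3. evDetect: (SEEK) → mode=SEEK action=motors_off
4. evDone: (SEEK) → mode=IDLE action=arm_retract
5. evDetect: (IDLE) → mode=IDLE action=motors_off
6. evDone: (IDLE) → mode=PATROL action=arm_retract

final mode: PATROL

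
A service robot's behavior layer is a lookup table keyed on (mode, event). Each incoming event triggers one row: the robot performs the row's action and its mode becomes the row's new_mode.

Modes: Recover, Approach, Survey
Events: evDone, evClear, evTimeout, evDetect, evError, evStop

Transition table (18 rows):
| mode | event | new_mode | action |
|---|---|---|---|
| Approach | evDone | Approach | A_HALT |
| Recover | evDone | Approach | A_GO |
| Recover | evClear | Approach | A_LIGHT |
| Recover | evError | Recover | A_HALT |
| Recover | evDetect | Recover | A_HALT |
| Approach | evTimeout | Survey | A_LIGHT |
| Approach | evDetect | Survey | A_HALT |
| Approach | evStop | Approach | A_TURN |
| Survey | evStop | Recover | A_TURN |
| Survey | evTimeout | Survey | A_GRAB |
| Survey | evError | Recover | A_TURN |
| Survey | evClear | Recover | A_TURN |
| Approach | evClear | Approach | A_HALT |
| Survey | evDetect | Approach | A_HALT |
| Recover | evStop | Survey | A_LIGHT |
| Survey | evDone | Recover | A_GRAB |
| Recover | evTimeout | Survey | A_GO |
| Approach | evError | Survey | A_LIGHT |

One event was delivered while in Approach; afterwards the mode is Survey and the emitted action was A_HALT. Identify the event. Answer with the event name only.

evDetect

try evDone: (Approach, evDone) → (Approach, A_HALT)
try evClear: (Approach, evClear) → (Approach, A_HALT)
try evTimeout: (Approach, evTimeout) → (Survey, A_LIGHT)
try evDetect: (Approach, evDetect) → (Survey, A_HALT)  ← matches
try evError: (Approach, evError) → (Survey, A_LIGHT)
try evStop: (Approach, evStop) → (Approach, A_TURN)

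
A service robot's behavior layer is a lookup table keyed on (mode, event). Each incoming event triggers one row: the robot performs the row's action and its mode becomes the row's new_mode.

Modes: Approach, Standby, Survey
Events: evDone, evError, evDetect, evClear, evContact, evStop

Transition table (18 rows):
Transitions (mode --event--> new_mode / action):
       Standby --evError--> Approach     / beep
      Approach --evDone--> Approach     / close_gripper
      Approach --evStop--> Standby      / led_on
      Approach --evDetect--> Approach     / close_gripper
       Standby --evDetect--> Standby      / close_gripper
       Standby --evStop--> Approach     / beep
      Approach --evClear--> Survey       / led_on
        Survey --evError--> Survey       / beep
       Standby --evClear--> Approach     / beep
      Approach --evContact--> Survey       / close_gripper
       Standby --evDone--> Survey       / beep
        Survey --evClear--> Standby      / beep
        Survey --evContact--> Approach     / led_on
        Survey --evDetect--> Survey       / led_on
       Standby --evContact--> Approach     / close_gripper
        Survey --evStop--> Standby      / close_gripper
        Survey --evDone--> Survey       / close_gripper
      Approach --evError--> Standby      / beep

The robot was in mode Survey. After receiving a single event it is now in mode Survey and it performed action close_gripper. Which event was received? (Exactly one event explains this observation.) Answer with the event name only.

try evDone: (Survey, evDone) → (Survey, close_gripper)  ← matches
try evError: (Survey, evError) → (Survey, beep)
try evDetect: (Survey, evDetect) → (Survey, led_on)
try evClear: (Survey, evClear) → (Standby, beep)
try evContact: (Survey, evContact) → (Approach, led_on)
try evStop: (Survey, evStop) → (Standby, close_gripper)

evDone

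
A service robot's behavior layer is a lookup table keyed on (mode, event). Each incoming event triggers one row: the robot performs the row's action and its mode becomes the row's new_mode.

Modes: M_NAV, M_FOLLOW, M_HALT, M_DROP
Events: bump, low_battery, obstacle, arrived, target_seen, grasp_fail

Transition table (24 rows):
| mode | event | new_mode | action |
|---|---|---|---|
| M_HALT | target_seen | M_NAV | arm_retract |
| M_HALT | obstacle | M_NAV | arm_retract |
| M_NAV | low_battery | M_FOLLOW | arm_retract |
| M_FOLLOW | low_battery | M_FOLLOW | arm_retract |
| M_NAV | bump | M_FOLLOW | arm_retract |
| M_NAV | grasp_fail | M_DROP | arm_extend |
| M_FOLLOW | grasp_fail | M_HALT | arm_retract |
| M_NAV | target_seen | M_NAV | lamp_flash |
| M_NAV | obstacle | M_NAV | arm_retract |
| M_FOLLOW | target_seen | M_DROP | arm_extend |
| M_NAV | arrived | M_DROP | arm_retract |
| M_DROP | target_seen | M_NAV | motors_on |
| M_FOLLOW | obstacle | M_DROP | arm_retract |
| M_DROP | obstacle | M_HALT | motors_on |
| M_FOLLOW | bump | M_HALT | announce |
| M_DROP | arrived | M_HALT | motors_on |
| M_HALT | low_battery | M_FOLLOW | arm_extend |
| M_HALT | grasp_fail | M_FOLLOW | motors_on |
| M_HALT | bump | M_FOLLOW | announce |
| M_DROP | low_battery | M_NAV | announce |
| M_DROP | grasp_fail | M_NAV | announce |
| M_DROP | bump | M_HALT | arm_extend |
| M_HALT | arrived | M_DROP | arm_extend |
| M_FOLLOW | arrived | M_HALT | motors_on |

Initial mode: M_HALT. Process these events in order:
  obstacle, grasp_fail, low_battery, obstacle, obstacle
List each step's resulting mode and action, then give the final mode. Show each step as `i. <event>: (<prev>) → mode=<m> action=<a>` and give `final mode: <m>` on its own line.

1. obstacle: (M_HALT) → mode=M_NAV action=arm_retract
2. grasp_fail: (M_NAV) → mode=M_DROP action=arm_extend
3. low_battery: (M_DROP) → mode=M_NAV action=announce
4. obstacle: (M_NAV) → mode=M_NAV action=arm_retract
5. obstacle: (M_NAV) → mode=M_NAV action=arm_retract

final mode: M_NAV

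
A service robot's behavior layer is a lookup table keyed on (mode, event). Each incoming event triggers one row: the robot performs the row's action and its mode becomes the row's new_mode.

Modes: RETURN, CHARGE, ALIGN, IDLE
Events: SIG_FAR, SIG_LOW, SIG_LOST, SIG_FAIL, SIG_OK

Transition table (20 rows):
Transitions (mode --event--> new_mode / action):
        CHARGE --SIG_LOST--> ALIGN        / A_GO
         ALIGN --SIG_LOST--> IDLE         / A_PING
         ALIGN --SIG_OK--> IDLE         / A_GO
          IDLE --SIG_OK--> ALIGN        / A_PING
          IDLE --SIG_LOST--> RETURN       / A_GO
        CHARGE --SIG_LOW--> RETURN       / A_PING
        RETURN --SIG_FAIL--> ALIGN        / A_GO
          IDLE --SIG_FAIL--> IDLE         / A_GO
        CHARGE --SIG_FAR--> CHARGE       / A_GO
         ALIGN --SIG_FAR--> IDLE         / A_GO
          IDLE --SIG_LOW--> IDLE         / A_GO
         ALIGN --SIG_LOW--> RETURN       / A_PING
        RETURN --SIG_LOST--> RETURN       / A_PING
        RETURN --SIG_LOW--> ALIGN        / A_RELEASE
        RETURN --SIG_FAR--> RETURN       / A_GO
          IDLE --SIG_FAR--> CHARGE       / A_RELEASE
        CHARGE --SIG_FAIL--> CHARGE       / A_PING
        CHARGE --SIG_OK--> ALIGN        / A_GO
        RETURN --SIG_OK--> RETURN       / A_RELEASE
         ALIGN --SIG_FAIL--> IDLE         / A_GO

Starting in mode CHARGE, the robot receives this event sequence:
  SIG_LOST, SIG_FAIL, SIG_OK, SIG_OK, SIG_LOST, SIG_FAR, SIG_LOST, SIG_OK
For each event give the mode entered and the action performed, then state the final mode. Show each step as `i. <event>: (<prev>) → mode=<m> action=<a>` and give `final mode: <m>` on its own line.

final mode: RETURN

1. SIG_LOST: (CHARGE) → mode=ALIGN action=A_GO
2. SIG_FAIL: (ALIGN) → mode=IDLE action=A_GO
3. SIG_OK: (IDLE) → mode=ALIGN action=A_PING
4. SIG_OK: (ALIGN) → mode=IDLE action=A_GO
5. SIG_LOST: (IDLE) → mode=RETURN action=A_GO
6. SIG_FAR: (RETURN) → mode=RETURN action=A_GO
7. SIG_LOST: (RETURN) → mode=RETURN action=A_PING
8. SIG_OK: (RETURN) → mode=RETURN action=A_RELEASE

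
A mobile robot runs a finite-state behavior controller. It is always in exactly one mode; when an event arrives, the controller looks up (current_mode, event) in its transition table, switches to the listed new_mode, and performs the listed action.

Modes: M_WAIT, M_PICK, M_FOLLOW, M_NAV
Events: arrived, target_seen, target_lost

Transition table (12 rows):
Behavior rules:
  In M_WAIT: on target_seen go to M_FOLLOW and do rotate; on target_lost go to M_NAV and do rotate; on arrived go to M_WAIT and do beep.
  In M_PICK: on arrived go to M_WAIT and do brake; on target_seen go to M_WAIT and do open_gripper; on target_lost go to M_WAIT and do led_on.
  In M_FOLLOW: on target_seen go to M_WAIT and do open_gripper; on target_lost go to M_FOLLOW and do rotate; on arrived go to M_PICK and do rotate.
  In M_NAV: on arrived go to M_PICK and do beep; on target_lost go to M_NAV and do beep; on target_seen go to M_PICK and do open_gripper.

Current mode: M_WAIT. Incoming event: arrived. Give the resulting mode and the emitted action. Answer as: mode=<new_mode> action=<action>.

current mode = M_WAIT; filter table to that mode:
  (M_WAIT, target_seen) → (M_FOLLOW, rotate)
  (M_WAIT, target_lost) → (M_NAV, rotate)
  (M_WAIT, arrived) → (M_WAIT, beep)  ← event matches
event = arrived selects (M_WAIT, beep)

mode=M_WAIT action=beep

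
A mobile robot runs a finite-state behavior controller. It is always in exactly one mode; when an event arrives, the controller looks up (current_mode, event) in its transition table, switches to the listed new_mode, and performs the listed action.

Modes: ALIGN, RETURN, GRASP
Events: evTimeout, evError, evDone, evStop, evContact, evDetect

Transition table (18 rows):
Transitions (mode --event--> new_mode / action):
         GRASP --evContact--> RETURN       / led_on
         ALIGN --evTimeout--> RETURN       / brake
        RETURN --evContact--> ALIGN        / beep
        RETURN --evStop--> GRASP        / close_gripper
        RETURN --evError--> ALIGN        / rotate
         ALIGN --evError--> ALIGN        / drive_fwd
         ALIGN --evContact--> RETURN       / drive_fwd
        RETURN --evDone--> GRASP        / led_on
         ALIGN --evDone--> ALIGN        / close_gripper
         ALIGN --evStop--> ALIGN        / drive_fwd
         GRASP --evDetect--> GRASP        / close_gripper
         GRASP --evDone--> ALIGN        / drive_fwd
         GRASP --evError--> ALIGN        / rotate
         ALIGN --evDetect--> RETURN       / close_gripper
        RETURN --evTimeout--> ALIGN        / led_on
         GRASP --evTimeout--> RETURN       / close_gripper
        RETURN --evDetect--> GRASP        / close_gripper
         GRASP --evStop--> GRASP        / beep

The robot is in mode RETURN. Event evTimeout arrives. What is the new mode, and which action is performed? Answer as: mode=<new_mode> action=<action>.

current mode = RETURN; filter table to that mode:
  (RETURN, evContact) → (ALIGN, beep)
  (RETURN, evStop) → (GRASP, close_gripper)
  (RETURN, evError) → (ALIGN, rotate)
  (RETURN, evDone) → (GRASP, led_on)
  (RETURN, evTimeout) → (ALIGN, led_on)  ← event matches
  (RETURN, evDetect) → (GRASP, close_gripper)
event = evTimeout selects (ALIGN, led_on)

mode=ALIGN action=led_on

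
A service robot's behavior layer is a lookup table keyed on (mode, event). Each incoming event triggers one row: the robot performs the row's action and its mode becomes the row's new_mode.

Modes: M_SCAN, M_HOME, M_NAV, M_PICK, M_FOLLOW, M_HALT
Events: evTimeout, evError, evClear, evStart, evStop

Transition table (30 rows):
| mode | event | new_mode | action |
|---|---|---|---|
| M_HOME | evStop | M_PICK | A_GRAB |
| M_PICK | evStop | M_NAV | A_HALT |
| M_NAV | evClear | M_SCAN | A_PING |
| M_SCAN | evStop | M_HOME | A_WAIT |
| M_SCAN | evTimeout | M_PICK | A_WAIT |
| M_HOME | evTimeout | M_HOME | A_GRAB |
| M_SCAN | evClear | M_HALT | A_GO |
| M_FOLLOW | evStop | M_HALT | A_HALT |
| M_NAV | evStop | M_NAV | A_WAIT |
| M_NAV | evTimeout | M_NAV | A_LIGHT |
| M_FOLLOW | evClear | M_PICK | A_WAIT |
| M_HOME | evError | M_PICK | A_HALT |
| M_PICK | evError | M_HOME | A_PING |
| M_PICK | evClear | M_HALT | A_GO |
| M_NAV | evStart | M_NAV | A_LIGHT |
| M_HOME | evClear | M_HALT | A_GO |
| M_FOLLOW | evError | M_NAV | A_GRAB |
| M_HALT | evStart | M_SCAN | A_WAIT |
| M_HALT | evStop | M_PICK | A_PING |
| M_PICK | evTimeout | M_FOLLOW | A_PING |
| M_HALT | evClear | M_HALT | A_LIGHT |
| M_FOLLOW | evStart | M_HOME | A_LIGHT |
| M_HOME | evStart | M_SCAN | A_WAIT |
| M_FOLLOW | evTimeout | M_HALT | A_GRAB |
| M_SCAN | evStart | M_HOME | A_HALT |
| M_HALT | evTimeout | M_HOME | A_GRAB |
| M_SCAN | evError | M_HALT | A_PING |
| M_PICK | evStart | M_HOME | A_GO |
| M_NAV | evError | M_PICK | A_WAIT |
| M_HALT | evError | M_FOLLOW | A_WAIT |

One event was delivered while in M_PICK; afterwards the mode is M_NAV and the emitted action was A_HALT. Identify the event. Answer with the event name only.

evStop

try evTimeout: (M_PICK, evTimeout) → (M_FOLLOW, A_PING)
try evError: (M_PICK, evError) → (M_HOME, A_PING)
try evClear: (M_PICK, evClear) → (M_HALT, A_GO)
try evStart: (M_PICK, evStart) → (M_HOME, A_GO)
try evStop: (M_PICK, evStop) → (M_NAV, A_HALT)  ← matches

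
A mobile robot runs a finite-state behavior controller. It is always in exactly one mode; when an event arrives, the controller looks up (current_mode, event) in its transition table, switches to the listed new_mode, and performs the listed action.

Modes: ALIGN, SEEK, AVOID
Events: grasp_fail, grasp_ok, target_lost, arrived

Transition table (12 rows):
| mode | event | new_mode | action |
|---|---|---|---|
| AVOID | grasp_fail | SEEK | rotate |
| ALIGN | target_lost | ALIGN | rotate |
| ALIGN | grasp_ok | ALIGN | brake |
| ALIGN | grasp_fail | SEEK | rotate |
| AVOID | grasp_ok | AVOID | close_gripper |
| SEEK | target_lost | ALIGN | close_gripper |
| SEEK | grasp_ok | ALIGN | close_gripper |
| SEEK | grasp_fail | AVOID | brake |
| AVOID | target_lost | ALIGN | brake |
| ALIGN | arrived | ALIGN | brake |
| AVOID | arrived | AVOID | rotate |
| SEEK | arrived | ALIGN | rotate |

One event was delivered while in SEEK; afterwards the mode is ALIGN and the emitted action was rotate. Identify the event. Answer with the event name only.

arrived

try grasp_fail: (SEEK, grasp_fail) → (AVOID, brake)
try grasp_ok: (SEEK, grasp_ok) → (ALIGN, close_gripper)
try target_lost: (SEEK, target_lost) → (ALIGN, close_gripper)
try arrived: (SEEK, arrived) → (ALIGN, rotate)  ← matches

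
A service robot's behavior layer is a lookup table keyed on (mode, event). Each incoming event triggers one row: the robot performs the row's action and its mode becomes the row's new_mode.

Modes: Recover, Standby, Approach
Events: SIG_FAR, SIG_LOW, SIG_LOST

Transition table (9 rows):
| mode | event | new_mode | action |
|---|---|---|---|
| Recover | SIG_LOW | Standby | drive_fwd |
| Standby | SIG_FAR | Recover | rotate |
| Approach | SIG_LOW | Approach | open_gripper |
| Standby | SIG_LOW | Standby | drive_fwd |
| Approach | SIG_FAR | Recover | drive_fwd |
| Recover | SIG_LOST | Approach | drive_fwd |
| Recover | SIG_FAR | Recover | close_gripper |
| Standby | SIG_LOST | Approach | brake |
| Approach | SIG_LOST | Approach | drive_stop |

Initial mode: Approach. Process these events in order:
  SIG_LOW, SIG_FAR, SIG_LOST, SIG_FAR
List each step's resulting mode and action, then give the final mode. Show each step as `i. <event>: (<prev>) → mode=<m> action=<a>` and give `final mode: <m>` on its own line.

final mode: Recover

1. SIG_LOW: (Approach) → mode=Approach action=open_gripper
2. SIG_FAR: (Approach) → mode=Recover action=drive_fwd
3. SIG_LOST: (Recover) → mode=Approach action=drive_fwd
4. SIG_FAR: (Approach) → mode=Recover action=drive_fwd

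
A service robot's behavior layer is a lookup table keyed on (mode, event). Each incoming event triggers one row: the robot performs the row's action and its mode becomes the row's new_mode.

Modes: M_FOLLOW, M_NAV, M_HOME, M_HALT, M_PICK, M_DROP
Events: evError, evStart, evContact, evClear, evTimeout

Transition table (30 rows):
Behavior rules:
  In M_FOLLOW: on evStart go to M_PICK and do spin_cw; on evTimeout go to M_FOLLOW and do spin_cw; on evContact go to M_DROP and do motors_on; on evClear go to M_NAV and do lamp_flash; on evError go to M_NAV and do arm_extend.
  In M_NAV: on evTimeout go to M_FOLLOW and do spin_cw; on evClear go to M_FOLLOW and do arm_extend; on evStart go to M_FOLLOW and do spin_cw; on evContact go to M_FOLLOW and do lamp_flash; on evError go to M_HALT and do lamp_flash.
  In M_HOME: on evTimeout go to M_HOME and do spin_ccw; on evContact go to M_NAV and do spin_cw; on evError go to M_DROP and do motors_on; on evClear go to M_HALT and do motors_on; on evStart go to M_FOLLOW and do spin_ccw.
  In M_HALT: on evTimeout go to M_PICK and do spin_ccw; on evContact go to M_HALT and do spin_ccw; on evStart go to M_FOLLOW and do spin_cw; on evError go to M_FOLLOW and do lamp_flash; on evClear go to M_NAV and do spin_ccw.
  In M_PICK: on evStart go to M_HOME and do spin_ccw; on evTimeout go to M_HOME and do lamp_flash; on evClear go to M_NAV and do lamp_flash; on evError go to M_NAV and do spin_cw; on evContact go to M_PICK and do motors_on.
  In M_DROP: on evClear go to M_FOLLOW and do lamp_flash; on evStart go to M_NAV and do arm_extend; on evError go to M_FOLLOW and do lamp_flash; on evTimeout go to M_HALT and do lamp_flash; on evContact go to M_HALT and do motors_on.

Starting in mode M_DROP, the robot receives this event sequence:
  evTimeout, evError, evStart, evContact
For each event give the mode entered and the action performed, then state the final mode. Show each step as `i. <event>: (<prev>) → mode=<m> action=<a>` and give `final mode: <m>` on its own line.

1. evTimeout: (M_DROP) → mode=M_HALT action=lamp_flash
2. evError: (M_HALT) → mode=M_FOLLOW action=lamp_flash
3. evStart: (M_FOLLOW) → mode=M_PICK action=spin_cw
4. evContact: (M_PICK) → mode=M_PICK action=motors_on

final mode: M_PICK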